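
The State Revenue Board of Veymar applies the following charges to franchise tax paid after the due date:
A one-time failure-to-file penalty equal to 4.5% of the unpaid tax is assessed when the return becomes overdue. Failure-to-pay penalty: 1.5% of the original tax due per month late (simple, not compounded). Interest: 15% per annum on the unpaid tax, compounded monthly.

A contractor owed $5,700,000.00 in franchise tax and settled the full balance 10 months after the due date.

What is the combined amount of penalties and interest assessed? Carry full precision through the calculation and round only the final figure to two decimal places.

$1,865,443.73

Failure-to-file penalty: 4.5% × $5,700,000.00 = $256,500.00
Failure-to-pay penalty = 1.5% × $5,700,000.00 × 10 mo = $855,000.00
Interest (15%/yr ÷ 12 = 1.25%/month): $5,700,000.00 × ((1 + 0.0125)^10 − 1) = $753,943.7291…
Penalties + interest = $1,111,500.0000 + $753,943.7291… = $1,865,443.73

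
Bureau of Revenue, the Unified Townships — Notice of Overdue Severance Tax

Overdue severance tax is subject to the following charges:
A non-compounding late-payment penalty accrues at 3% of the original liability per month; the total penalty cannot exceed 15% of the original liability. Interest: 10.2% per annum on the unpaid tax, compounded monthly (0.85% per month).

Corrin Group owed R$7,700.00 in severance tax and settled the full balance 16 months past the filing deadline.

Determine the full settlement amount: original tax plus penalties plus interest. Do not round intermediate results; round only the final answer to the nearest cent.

R$9,971.68

Penalty (uncapped): 16 × 3% × R$7,700.00 = R$3,696.00; cap = 15% × R$7,700.00 = R$1,155.00 → penalty = R$1,155.00
Interest: R$7,700.00 × ((1 + 0.0085)^16 − 1) = R$7,700.00 × 0.1450236… = R$1,116.6818…
Total = R$7,700.00 + R$1,155.0000 + R$1,116.6818… = R$9,971.68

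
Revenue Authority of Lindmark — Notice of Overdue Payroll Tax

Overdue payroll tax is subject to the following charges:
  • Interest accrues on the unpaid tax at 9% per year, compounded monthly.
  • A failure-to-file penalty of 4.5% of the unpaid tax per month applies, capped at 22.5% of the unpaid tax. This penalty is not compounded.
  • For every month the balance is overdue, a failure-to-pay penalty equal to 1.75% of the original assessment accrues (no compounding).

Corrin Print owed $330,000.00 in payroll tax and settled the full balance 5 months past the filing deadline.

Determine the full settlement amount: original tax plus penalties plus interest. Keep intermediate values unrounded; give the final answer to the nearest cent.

$445,687.02

Failure-to-file: 5 × 4.5% × $330,000.00 = $74,250.00, capped at 22.5% × $330,000.00 = $74,250.00
Failure-to-pay penalty = 1.75% × $330,000.00 × 5 mo = $28,875.00
Interest (9%/yr ÷ 12 = 0.75%/month): $330,000.00 × ((1 + 0.0075)^5 − 1) = $12,562.0224…
Total = $330,000.00 + $103,125.0000 + $12,562.0224… = $445,687.02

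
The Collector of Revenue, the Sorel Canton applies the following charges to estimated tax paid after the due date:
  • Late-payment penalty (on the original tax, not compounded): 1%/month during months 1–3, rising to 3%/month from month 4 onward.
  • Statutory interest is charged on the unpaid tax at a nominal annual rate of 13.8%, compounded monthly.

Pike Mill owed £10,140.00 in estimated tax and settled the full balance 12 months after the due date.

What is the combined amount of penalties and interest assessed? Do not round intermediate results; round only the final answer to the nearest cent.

Penalty, months 1–3: 3 × 1% × £10,140.00 = £304.20
Penalty, months 4–12: 9 × 3% × £10,140.00 = £2,737.80
Interest (13.8%/yr ÷ 12 = 1.15%/month): £10,140.00 × ((1 + 0.0115)^12 − 1) = £1,491.3092…
Penalties + interest = £3,042.0000 + £1,491.3092… = £4,533.31

£4,533.31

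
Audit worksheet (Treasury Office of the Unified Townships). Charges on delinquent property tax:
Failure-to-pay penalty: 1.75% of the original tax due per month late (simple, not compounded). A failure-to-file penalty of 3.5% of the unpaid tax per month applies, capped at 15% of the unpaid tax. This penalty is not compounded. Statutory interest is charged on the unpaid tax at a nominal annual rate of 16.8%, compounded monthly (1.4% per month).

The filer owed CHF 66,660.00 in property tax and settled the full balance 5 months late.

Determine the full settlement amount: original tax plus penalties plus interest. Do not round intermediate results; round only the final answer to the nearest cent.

Failure-to-file: 5 × 3.5% × CHF 66,660.00 = CHF 11,665.50, capped at 15% × CHF 66,660.00 = CHF 9,999.00
Failure-to-pay penalty = 1.75% × CHF 66,660.00 × 5 mo = CHF 5,832.75
Interest: CHF 66,660.00 × ((1 + 0.014)^5 − 1) = CHF 66,660.00 × 0.0719876… = CHF 4,798.6956…
Total = CHF 66,660.00 + CHF 15,831.7500 + CHF 4,798.6956… = CHF 87,290.45

CHF 87,290.45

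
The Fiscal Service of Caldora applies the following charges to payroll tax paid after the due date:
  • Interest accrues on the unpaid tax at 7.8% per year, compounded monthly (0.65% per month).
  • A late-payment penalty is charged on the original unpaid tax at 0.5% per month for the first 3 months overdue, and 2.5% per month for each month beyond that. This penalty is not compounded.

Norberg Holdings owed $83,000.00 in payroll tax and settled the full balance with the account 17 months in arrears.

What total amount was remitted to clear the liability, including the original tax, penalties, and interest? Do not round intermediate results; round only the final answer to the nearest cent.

Penalty, months 1–3: 3 × 0.5% × $83,000.00 = $1,245.00
Penalty, months 4–17: 14 × 2.5% × $83,000.00 = $29,050.00
Interest: $83,000.00 × ((1 + 0.0065)^17 − 1) = $83,000.00 × 0.1164371… = $9,664.2765…
Total = $83,000.00 + $30,295.0000 + $9,664.2765… = $122,959.28

$122,959.28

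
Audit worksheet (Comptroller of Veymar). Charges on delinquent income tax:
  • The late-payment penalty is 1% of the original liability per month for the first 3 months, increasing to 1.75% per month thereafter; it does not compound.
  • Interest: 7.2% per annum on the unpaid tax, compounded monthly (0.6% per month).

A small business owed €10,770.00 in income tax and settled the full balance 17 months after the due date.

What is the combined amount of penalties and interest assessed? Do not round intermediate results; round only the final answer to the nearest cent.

€4,114.64

Penalty, months 1–3: 3 × 1% × €10,770.00 = €323.10
Penalty, months 4–17: 14 × 1.75% × €10,770.00 = €2,638.65
Interest: €10,770.00 × ((1 + 0.006)^17 − 1) = €10,770.00 × 0.1070460… = €1,152.8856…
Penalties + interest = €2,961.7500 + €1,152.8856… = €4,114.64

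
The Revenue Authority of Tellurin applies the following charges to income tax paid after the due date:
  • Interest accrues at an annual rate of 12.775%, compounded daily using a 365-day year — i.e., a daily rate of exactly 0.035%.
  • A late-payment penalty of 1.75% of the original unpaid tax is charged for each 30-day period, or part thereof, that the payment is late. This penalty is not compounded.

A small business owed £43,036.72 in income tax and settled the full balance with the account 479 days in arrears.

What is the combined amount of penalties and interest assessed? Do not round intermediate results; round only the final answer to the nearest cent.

Penalty periods: ⌈479/30⌉ = 16; penalty = 16 × 1.75% × £43,036.72 = £12,050.28…
Interest: £43,036.72 × ((1 + 0.00035)^479 − 1) = £43,036.72 × 0.18248797… = £7,853.6837…
Penalties + interest = £12,050.2816 + £7,853.6837… = £19,903.97

£19,903.97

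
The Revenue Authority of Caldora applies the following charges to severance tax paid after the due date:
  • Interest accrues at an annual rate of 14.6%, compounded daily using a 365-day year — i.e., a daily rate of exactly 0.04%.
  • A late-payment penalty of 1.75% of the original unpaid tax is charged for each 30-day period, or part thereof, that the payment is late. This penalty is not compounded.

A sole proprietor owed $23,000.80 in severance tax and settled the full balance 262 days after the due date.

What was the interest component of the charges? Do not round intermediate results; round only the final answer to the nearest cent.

$2,540.79

Interest: $23,000.80 × ((1 + 0.0004)^262 − 1) = $23,000.80 × 0.11046522… = $2,540.7885…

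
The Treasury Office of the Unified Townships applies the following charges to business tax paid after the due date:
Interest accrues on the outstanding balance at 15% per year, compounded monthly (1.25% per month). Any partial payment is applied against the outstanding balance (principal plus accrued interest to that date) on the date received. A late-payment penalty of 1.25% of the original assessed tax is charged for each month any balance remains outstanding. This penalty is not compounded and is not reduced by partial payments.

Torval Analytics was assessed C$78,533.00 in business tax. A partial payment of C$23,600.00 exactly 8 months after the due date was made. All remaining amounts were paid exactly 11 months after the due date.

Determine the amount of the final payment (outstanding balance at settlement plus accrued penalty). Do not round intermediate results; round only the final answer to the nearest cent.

C$76,334.31

Balance at month 8: C$78,533.0000 × (1 + 0.0125)^8 = C$86,738.6070…
After C$23,600.00 payment: C$86,738.6070… − C$23,600.00 = C$63,138.6070…
Balance at month 11: C$63,138.6070… × (1 + 0.0125)^3 = C$65,536.0243…
Penalty: 11 × 1.25% × C$78,533.00 = C$10,798.29…
Final settlement = outstanding balance + penalty = C$65,536.0243… + C$10,798.29… = C$76,334.31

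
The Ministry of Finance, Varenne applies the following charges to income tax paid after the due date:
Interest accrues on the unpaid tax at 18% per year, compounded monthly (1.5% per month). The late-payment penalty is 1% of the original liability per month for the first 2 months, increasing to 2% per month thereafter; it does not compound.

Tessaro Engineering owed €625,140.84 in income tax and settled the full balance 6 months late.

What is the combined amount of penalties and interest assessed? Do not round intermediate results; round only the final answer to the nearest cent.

€120,929.28

Penalty, months 1–2: 2 × 1% × €625,140.84 = €12,502.82…
Penalty, months 3–6: 4 × 2% × €625,140.84 = €50,011.27…
Interest: €625,140.84 × ((1 + 0.015)^6 − 1) = €625,140.84 × 0.0934433… = €58,415.2005…
Penalties + interest = €62,514.0840 + €58,415.2005… = €120,929.28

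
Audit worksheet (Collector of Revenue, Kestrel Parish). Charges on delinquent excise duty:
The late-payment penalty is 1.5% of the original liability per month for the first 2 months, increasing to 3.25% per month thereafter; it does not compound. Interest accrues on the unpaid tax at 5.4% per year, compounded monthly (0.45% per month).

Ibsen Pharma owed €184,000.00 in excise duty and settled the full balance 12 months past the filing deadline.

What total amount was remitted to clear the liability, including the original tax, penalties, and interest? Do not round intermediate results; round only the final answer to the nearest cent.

Penalty, months 1–2: 2 × 1.5% × €184,000.00 = €5,520.00
Penalty, months 3–12: 10 × 3.25% × €184,000.00 = €59,800.00
Interest: €184,000.00 × ((1 + 0.0045)^12 − 1) = €184,000.00 × 0.0553568… = €10,185.6424…
Total = €184,000.00 + €65,320.0000 + €10,185.6424… = €259,505.64

€259,505.64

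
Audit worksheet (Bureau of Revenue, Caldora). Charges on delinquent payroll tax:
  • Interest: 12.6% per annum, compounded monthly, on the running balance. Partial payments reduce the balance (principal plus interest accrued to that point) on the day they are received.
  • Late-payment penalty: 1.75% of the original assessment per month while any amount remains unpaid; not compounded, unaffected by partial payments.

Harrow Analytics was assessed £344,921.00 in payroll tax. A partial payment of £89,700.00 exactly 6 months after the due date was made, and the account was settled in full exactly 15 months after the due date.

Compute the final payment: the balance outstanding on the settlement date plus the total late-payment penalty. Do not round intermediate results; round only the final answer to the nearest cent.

Monthly rate = 12.6% ÷ 12 = 1.05%
Balance at month 6: £344,921.0000 × (1 + 0.0105)^6 = £367,229.4850…
After £89,700.00 payment: £367,229.4850… − £89,700.00 = £277,529.4850…
Balance at month 15: £277,529.4850… × (1 + 0.0105)^9 = £304,884.9525…
Penalty: 15 × 1.75% × £344,921.00 = £90,541.76…
Final settlement = outstanding balance + penalty = £304,884.9525… + £90,541.76… = £395,426.72

£395,426.72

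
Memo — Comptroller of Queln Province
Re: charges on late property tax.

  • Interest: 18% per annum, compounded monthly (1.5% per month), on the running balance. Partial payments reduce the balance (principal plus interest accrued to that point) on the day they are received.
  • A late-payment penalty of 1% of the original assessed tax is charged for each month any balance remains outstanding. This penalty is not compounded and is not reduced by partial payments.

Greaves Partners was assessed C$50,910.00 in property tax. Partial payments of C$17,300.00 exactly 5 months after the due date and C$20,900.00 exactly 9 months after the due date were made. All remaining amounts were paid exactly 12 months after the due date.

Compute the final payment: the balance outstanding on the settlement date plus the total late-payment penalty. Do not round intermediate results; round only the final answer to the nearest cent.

Balance at month 5: C$50,910.0000 × (1 + 0.015)^5 = C$54,844.5286…
After C$17,300.00 payment: C$54,844.5286… − C$17,300.00 = C$37,544.5286…
Balance at month 9: C$37,544.5286… × (1 + 0.015)^4 = C$39,848.3942…
After C$20,900.00 payment: C$39,848.3942… − C$20,900.00 = C$18,948.3942…
Balance at month 12: C$18,948.3942… × (1 + 0.015)^3 = C$19,813.9261…
Penalty: 12 × 1% × C$50,910.00 = C$6,109.20
Final settlement = outstanding balance + penalty = C$19,813.9261… + C$6,109.20 = C$25,923.13

C$25,923.13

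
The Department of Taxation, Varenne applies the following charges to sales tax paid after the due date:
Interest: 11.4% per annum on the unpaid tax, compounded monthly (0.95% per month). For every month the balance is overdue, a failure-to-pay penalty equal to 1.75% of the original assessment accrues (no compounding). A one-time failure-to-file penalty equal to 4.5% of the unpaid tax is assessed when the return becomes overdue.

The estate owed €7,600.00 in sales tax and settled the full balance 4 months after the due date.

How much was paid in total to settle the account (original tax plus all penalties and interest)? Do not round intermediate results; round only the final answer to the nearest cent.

€8,766.94

Failure-to-file penalty: 4.5% × €7,600.00 = €342.00
Failure-to-pay penalty: 4 × 1.75% × €7,600.00 = €532.00
Interest: €7,600.00 × ((1 + 0.0095)^4 − 1) = €7,600.00 × 0.0385449… = €292.9415…
Total = €7,600.00 + €874.0000 + €292.9415… = €8,766.94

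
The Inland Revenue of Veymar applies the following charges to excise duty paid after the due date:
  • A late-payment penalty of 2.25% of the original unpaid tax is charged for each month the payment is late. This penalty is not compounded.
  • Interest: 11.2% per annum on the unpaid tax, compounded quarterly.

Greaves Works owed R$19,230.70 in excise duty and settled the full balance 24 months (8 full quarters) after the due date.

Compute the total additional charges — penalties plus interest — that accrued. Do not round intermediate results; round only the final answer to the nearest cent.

R$15,138.89

Late-payment penalty = 2.25% × R$19,230.70 × 24 mo = R$10,384.58…
Interest (11.2%/yr ÷ 4 = 2.8%/quarter): R$19,230.70 × ((1 + 0.028)^8 − 1) = R$4,754.3159…
Penalties + interest = R$10,384.5780 + R$4,754.3159… = R$15,138.89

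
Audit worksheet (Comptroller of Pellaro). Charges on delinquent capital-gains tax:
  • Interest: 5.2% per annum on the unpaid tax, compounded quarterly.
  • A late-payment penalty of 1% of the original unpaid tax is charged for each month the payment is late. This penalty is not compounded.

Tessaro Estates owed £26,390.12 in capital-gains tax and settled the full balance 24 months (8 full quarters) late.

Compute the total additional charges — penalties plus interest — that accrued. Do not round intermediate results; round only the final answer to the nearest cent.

Late-payment penalty = 1% × £26,390.12 × 24 mo = £6,333.63…
Interest (5.2%/yr ÷ 4 = 1.3%/quarter): £26,390.12 × ((1 + 0.013)^8 − 1) = £2,872.7507…
Penalties + interest = £6,333.6288 + £2,872.7507… = £9,206.38

£9,206.38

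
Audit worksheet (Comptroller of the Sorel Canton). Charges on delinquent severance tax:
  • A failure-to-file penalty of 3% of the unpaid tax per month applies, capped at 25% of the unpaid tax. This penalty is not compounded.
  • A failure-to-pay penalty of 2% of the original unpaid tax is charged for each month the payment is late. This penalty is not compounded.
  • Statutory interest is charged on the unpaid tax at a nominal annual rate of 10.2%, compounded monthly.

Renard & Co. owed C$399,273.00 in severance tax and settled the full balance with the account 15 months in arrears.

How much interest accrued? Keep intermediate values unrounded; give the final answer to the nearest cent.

C$54,050.76

Interest (10.2%/yr ÷ 12 = 0.85%/month): C$399,273.00 × ((1 + 0.0085)^15 − 1) = C$54,050.7588…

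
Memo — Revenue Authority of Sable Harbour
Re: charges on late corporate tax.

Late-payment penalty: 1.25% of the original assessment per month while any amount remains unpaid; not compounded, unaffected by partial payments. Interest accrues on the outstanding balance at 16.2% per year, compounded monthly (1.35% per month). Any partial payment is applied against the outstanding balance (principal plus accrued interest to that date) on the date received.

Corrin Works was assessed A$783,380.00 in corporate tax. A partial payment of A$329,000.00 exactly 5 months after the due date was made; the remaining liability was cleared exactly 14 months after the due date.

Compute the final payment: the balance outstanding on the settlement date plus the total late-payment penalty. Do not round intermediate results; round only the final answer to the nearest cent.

A$711,049.36

Balance at month 5: A$783,380.0000 × (1 + 0.0135)^5 = A$837,705.2646…
After A$329,000.00 payment: A$837,705.2646… − A$329,000.00 = A$508,705.2646…
Balance at month 14: A$508,705.2646… × (1 + 0.0135)^9 = A$573,957.8623…
Penalty: 14 × 1.25% × A$783,380.00 = A$137,091.50
Final settlement = outstanding balance + penalty = A$573,957.8623… + A$137,091.50 = A$711,049.36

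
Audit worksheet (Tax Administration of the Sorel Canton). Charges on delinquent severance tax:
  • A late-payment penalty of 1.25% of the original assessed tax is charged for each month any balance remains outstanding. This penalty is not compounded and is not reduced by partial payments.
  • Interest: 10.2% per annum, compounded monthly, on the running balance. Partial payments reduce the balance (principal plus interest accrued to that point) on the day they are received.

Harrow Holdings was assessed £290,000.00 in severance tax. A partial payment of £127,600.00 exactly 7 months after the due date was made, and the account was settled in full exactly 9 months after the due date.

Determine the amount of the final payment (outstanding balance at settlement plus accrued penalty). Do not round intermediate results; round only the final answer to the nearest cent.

£215,801.02

Monthly rate = 10.2% ÷ 12 = 0.85%
Balance at month 7: £290,000.0000 × (1 + 0.0085)^7 = £307,701.2891…
After £127,600.00 payment: £307,701.2891… − £127,600.00 = £180,101.2891…
Balance at month 9: £180,101.2891… × (1 + 0.0085)^2 = £183,176.0234…
Penalty: 9 × 1.25% × £290,000.00 = £32,625.00
Final settlement = outstanding balance + penalty = £183,176.0234… + £32,625.00 = £215,801.02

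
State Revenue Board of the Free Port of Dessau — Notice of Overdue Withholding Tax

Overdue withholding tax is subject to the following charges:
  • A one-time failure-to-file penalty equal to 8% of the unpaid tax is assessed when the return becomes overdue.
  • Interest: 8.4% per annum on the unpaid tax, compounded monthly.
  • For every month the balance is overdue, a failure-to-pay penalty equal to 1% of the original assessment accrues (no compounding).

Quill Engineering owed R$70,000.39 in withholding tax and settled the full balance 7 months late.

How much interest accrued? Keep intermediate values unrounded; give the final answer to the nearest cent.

Interest (8.4%/yr ÷ 12 = 0.7%/month): R$70,000.39 × ((1 + 0.007)^7 − 1) = R$3,502.8958…

R$3,502.90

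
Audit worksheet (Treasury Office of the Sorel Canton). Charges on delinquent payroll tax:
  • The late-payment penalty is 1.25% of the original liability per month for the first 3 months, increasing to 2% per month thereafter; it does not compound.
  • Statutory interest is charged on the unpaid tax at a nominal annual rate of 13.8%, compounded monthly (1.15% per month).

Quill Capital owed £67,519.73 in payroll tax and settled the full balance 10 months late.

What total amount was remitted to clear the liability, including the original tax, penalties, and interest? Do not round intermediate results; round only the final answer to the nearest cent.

Penalty, months 1–3: 3 × 1.25% × £67,519.73 = £2,531.99…
Penalty, months 4–10: 7 × 2% × £67,519.73 = £9,452.76…
Interest: £67,519.73 × ((1 + 0.0115)^10 − 1) = £67,519.73 × 0.1211375… = £8,179.1699…
Total = £67,519.73 + £11,984.7521… + £8,179.1699… = £87,683.65

£87,683.65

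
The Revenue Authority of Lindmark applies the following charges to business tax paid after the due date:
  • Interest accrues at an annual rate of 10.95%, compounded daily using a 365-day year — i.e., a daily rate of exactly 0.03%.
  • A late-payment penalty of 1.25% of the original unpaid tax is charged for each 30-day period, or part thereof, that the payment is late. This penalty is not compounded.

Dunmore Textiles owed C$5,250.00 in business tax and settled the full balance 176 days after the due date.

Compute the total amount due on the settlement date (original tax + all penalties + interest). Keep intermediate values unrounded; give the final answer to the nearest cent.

C$5,928.35

Penalty periods: ⌈176/30⌉ = 6; penalty = 6 × 1.25% × C$5,250.00 = C$393.75
Interest: C$5,250.00 × ((1 + 0.0003)^176 − 1) = C$5,250.00 × 0.05421043… = C$284.6048…
Total = C$5,250.00 + C$393.7500 + C$284.6048… = C$5,928.35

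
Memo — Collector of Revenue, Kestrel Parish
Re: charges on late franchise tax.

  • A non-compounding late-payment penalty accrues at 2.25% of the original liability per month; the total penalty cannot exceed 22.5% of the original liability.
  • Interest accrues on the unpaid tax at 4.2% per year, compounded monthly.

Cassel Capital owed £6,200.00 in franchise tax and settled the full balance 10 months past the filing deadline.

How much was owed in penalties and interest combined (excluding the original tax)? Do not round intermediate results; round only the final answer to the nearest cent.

Penalty (uncapped): 10 × 2.25% × £6,200.00 = £1,395.00; cap = 22.5% × £6,200.00 = £1,395.00 → penalty = £1,395.00
Interest (4.2%/yr ÷ 12 = 0.35%/month): £6,200.00 × ((1 + 0.0035)^10 − 1) = £220.4498…
Penalties + interest = £1,395.0000 + £220.4498… = £1,615.45

£1,615.45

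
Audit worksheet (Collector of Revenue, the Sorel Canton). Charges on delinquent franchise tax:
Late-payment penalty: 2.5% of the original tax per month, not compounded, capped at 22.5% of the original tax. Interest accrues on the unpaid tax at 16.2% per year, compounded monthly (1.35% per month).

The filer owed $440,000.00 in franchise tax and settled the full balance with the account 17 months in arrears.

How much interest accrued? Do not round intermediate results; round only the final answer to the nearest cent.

Interest: $440,000.00 × ((1 + 0.0135)^17 − 1) = $440,000.00 × 0.2560410… = $112,658.0216…

$112,658.02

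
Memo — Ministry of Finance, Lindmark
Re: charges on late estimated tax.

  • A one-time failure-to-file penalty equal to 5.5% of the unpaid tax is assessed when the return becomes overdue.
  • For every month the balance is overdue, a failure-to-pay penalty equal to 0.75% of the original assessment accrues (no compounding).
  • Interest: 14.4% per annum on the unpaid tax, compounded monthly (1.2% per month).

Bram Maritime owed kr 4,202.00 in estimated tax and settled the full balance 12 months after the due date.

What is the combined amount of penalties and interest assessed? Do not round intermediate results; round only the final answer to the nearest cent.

kr 1,255.96

Failure-to-file penalty: 5.5% × kr 4,202.00 = kr 231.11
Failure-to-pay penalty: 12 × 0.75% × kr 4,202.00 = kr 378.18
Interest: kr 4,202.00 × ((1 + 0.012)^12 − 1) = kr 4,202.00 × 0.1538946… = kr 646.6652…
Penalties + interest = kr 609.2900 + kr 646.6652… = kr 1,255.96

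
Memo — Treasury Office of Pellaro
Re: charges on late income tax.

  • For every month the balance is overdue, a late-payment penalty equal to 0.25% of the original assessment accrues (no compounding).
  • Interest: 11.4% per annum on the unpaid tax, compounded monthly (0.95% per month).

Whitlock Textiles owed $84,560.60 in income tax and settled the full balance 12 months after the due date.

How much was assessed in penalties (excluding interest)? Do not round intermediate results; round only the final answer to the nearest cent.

Late-payment penalty = 0.25% × $84,560.60 × 12 mo = $2,536.82…

$2,536.82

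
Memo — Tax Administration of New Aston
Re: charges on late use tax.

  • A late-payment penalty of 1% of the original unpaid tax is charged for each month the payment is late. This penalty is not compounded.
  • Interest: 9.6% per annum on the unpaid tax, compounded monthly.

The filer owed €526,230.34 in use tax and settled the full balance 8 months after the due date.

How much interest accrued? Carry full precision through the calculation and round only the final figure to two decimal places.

€34,636.99

Interest (9.6%/yr ÷ 12 = 0.8%/month): €526,230.34 × ((1 + 0.008)^8 − 1) = €34,636.9865…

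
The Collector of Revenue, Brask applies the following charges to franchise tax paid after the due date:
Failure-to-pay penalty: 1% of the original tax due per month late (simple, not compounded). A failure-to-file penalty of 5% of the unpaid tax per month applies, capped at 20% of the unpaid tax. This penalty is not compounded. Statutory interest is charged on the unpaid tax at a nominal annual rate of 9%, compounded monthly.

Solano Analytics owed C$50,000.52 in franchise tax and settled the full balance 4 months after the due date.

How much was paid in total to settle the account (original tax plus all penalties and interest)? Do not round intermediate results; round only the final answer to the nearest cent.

Failure-to-file: 4 × 5% × C$50,000.52 = C$10,000.10…, capped at 20% × C$50,000.52 = C$10,000.10…
Failure-to-pay penalty: 4 × 1% × C$50,000.52 = C$2,000.02…
Interest (9%/yr ÷ 12 = 0.75%/month): C$50,000.52 × ((1 + 0.0075)^4 − 1) = C$1,516.9753…
Total = C$50,000.52 + C$12,000.1248 + C$1,516.9753… = C$63,517.62

C$63,517.62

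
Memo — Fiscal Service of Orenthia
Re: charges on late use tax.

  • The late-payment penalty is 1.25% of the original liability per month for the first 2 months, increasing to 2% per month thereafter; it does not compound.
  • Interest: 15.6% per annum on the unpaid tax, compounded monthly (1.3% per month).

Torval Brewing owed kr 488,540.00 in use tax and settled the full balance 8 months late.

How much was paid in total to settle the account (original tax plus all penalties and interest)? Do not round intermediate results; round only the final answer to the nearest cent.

kr 612,559.32

Penalty, months 1–2: 2 × 1.25% × kr 488,540.00 = kr 12,213.50
Penalty, months 3–8: 6 × 2% × kr 488,540.00 = kr 58,624.80
Interest: kr 488,540.00 × ((1 + 0.013)^8 − 1) = kr 488,540.00 × 0.1088571… = kr 53,181.0243…
Total = kr 488,540.00 + kr 70,838.3000 + kr 53,181.0243… = kr 612,559.32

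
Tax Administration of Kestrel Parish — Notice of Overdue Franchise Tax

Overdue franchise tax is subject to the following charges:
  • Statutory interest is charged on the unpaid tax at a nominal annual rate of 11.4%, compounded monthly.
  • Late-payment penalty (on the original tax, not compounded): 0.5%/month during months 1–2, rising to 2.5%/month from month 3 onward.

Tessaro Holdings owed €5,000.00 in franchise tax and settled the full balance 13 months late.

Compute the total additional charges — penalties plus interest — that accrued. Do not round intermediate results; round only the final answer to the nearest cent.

Penalty, months 1–2: 2 × 0.5% × €5,000.00 = €50.00
Penalty, months 3–13: 11 × 2.5% × €5,000.00 = €1,375.00
Interest (11.4%/yr ÷ 12 = 0.95%/month): €5,000.00 × ((1 + 0.0095)^13 − 1) = €653.9532…
Penalties + interest = €1,425.0000 + €653.9532… = €2,078.95

€2,078.95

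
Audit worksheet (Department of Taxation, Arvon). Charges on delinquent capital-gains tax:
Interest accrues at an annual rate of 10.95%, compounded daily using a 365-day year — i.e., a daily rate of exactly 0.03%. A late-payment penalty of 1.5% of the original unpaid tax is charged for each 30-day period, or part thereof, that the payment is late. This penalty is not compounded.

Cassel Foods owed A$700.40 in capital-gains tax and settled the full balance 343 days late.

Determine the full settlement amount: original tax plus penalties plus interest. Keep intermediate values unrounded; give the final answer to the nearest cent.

A$902.37

Penalty periods: ⌈343/30⌉ = 12; penalty = 12 × 1.5% × A$700.40 = A$126.07…
Interest: A$700.40 × ((1 + 0.0003)^343 − 1) = A$700.40 × 0.10836346… = A$75.8978…
Total = A$700.40 + A$126.0720 + A$75.8978… = A$902.37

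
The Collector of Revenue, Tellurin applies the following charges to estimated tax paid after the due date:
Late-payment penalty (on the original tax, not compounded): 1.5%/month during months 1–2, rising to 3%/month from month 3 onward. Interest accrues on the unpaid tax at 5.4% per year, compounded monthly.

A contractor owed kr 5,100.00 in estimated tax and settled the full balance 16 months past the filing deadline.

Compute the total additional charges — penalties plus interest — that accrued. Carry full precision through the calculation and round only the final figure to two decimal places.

Penalty, months 1–2: 2 × 1.5% × kr 5,100.00 = kr 153.00
Penalty, months 3–16: 14 × 3% × kr 5,100.00 = kr 2,142.00
Interest (5.4%/yr ÷ 12 = 0.45%/month): kr 5,100.00 × ((1 + 0.0045)^16 − 1) = kr 379.8571…
Penalties + interest = kr 2,295.0000 + kr 379.8571… = kr 2,674.86

kr 2,674.86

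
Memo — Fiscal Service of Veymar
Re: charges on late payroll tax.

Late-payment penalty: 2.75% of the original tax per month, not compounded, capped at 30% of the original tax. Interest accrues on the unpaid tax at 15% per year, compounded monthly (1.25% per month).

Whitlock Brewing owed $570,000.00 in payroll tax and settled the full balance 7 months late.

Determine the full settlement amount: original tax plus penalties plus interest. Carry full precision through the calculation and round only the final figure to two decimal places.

Penalty: 7 × 2.75% × $570,000.00 = $109,725.00 (below the 30% cap of $171,000.00)
Interest: $570,000.00 × ((1 + 0.0125)^7 − 1) = $570,000.00 × 0.0908505… = $51,784.7681…
Total = $570,000.00 + $109,725.0000 + $51,784.7681… = $731,509.77

$731,509.77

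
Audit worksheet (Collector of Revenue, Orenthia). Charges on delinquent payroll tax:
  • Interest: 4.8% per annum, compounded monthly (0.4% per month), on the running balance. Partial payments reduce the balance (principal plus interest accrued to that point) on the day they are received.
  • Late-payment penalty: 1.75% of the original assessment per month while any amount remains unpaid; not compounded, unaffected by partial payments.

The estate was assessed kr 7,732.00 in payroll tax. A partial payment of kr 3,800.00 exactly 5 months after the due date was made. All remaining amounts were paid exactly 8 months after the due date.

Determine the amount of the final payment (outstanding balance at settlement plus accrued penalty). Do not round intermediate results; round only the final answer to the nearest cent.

kr 5,219.61

Balance at month 5: kr 7,732.0000 × (1 + 0.004)^5 = kr 7,887.8821…
After kr 3,800.00 payment: kr 7,887.8821… − kr 3,800.00 = kr 4,087.8821…
Balance at month 8: kr 4,087.8821… × (1 + 0.004)^3 = kr 4,137.1331…
Penalty: 8 × 1.75% × kr 7,732.00 = kr 1,082.48
Final settlement = outstanding balance + penalty = kr 4,137.1331… + kr 1,082.48 = kr 5,219.61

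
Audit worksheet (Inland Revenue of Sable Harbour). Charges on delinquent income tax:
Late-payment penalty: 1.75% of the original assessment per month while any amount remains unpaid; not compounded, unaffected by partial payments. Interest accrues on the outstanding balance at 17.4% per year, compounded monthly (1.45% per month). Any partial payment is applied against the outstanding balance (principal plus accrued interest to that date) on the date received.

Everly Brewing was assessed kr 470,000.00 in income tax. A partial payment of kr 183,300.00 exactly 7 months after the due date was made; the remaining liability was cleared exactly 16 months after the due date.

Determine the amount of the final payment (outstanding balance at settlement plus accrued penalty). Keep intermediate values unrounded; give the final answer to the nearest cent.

Balance at month 7: kr 470,000.0000 × (1 + 0.0145)^7 = kr 519,831.0509…
After kr 183,300.00 payment: kr 519,831.0509… − kr 183,300.00 = kr 336,531.0509…
Balance at month 16: kr 336,531.0509… × (1 + 0.0145)^9 = kr 383,083.6388…
Penalty: 16 × 1.75% × kr 470,000.00 = kr 131,600.00
Final settlement = outstanding balance + penalty = kr 383,083.6388… + kr 131,600.00 = kr 514,683.64

kr 514,683.64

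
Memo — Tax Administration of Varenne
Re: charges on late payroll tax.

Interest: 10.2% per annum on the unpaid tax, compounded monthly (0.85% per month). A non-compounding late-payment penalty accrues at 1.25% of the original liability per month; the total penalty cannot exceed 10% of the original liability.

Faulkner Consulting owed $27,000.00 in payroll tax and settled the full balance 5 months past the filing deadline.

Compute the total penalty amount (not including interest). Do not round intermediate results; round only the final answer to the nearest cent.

Penalty: 5 × 1.25% × $27,000.00 = $1,687.50 (below the 10% cap of $2,700.00)

$1,687.50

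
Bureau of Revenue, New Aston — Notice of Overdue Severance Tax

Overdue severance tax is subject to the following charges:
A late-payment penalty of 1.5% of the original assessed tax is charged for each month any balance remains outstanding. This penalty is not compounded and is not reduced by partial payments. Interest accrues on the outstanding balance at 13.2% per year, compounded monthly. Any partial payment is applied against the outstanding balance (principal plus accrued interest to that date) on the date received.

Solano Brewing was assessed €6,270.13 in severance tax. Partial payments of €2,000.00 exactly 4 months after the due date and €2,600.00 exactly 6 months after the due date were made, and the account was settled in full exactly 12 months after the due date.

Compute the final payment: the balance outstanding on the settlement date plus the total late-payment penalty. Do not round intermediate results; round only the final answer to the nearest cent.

€3,319.05

Monthly rate = 13.2% ÷ 12 = 1.1%
Balance at month 4: €6,270.1300 × (1 + 0.011)^4 = €6,550.6013…
After €2,000.00 payment: €6,550.6013… − €2,000.00 = €4,550.6013…
Balance at month 6: €4,550.6013… × (1 + 0.011)^2 = €4,651.2652…
After €2,600.00 payment: €4,651.2652… − €2,600.00 = €2,051.2652…
Balance at month 12: €2,051.2652… × (1 + 0.011)^6 = €2,190.4268…
Penalty: 12 × 1.5% × €6,270.13 = €1,128.62…
Final settlement = outstanding balance + penalty = €2,190.4268… + €1,128.62… = €3,319.05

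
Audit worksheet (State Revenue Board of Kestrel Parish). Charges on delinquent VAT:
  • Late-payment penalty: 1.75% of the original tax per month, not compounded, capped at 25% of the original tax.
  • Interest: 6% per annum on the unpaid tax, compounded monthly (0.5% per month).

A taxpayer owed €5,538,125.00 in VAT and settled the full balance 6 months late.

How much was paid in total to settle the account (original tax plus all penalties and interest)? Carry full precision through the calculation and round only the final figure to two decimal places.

€6,287,862.57

Penalty: 6 × 1.75% × €5,538,125.00 = €581,503.13… (below the 25% cap of €1,384,531.25)
Interest: €5,538,125.00 × ((1 + 0.005)^6 − 1) = €5,538,125.00 × 0.0303775… = €168,234.4442…
Total = €5,538,125.00 + €581,503.1250 + €168,234.4442… = €6,287,862.57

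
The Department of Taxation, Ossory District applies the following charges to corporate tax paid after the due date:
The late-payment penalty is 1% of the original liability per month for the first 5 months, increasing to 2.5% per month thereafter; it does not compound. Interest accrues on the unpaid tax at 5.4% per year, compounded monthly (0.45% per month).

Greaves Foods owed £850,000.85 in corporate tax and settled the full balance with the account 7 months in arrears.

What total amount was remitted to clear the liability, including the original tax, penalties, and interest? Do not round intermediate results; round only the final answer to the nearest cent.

£962,140.15

Penalty, months 1–5: 5 × 1% × £850,000.85 = £42,500.04…
Penalty, months 6–7: 2 × 2.5% × £850,000.85 = £42,500.04…
Interest: £850,000.85 × ((1 + 0.0045)^7 − 1) = £850,000.85 × 0.0319285… = £27,139.2128…
Total = £850,000.85 + £85,000.0850 + £27,139.2128… = £962,140.15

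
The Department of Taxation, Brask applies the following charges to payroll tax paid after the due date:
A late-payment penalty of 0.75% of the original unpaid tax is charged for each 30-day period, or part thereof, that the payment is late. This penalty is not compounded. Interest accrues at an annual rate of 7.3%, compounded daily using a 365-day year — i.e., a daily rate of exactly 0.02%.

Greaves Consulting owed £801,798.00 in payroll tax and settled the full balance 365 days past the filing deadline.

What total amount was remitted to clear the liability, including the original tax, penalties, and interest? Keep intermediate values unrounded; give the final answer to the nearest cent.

£940,687.60

Penalty periods: ⌈365/30⌉ = 13; penalty = 13 × 0.75% × £801,798.00 = £78,175.31…
Interest: £801,798.00 × ((1 + 0.0002)^365 − 1) = £801,798.00 × 0.07572269… = £60,714.2975…
Total = £801,798.00 + £78,175.3050 + £60,714.2975… = £940,687.60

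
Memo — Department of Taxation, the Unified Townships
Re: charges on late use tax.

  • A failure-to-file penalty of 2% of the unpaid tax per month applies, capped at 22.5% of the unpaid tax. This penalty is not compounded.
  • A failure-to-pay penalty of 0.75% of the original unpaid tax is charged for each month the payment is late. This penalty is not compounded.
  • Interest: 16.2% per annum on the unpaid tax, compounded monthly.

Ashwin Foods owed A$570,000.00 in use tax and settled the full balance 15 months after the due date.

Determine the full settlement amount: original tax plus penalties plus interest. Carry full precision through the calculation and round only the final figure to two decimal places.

Failure-to-file: 15 × 2% × A$570,000.00 = A$171,000.00, capped at 22.5% × A$570,000.00 = A$128,250.00
Failure-to-pay penalty = 0.75% × A$570,000.00 × 15 mo = A$64,125.00
Interest (16.2%/yr ÷ 12 = 1.35%/month): A$570,000.00 × ((1 + 0.0135)^15 − 1) = A$126,997.3888…
Total = A$570,000.00 + A$192,375.0000 + A$126,997.3888… = A$889,372.39

A$889,372.39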